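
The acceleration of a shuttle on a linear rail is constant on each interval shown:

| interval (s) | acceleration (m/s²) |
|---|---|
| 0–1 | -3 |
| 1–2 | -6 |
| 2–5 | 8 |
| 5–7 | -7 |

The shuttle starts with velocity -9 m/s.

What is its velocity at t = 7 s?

Δv equals the area under the a-t graph; then v = v₀ + Δv.
0–1 s: -3 × 1 = -3 m/s
1–2 s: -6 × 1 = -6 m/s
2–5 s: 8 × 3 = 24 m/s
5–7 s: -7 × 2 = -14 m/s
Δv = 1 m/s, so v(7) = -9 + (1) = -8 m/s.

-8 m/s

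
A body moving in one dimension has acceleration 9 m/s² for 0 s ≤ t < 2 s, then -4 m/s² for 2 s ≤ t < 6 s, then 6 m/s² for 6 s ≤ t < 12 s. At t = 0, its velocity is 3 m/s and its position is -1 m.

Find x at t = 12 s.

On each constant-a segment, Δv = aΔt and Δx = v₀Δt + ½aΔt²; chain segment to segment.
0–2 s: v starts 3 m/s; Δx = 3·2 + ½·9·2² = 24 m; v ends 21 m/s.
2–6 s: v starts 21 m/s; Δx = 21·4 + ½·-4·4² = 52 m; v ends 5 m/s.
6–12 s: v starts 5 m/s; Δx = 5·6 + ½·6·6² = 138 m; v ends 41 m/s.
x(12) = -1 + Σ Δx = 213 m.

213 m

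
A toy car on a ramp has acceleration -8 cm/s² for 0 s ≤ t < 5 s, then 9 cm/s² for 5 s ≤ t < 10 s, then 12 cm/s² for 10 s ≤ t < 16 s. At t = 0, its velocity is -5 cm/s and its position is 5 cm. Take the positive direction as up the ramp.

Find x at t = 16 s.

-16.5 cm

On each constant-a segment, Δv = aΔt and Δx = v₀Δt + ½aΔt²; chain segment to segment.
0–5 s: v starts -5 cm/s; Δx = -5·5 + ½·-8·5² = -125 cm; v ends -45 cm/s.
5–10 s: v starts -45 cm/s; Δx = -45·5 + ½·9·5² = -112.5 cm; v ends 0 cm/s.
10–16 s: v starts 0 cm/s; Δx = 0·6 + ½·12·6² = 216 cm; v ends 72 cm/s.
x(16) = 5 + Σ Δx = -16.5 cm.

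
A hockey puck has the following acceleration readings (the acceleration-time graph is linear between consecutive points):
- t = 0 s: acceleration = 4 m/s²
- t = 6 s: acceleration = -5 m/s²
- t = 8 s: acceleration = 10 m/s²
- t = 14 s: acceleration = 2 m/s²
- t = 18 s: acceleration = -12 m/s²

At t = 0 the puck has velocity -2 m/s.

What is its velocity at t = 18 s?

Δv equals the area under the a-t graph; then v = v₀ + Δv.
0–6 s: ½(4 + -5)(6) = -3 m/s
6–8 s: ½(-5 + 10)(2) = 5 m/s
8–14 s: ½(10 + 2)(6) = 36 m/s
14–18 s: ½(2 + -12)(4) = -20 m/s
Δv = 18 m/s, so v(18) = -2 + (18) = 16 m/s.

16 m/s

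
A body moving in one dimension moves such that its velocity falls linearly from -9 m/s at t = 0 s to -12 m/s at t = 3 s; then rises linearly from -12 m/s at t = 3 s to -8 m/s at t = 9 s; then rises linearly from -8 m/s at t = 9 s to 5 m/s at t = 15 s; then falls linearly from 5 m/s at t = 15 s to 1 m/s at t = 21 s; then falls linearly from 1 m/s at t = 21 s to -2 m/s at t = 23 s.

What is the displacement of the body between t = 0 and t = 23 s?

-83.5 m

Displacement is the signed area under the v-t curve.
0–3 s: ½(-9 + -12)(3) = -31.5 m
3–9 s: ½(-12 + -8)(6) = -60 m
9–15 s: ½(-8 + 5)(6) = -9 m
15–21 s: ½(5 + 1)(6) = 18 m
21–23 s: ½(1 + -2)(2) = -1 m
Net displacement = -83.5 m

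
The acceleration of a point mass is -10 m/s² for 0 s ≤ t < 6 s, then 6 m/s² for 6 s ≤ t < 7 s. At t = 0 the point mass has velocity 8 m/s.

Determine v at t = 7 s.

Δv equals the area under the a-t graph; then v = v₀ + Δv.
0–6 s: -10 × 6 = -60 m/s
6–7 s: 6 × 1 = 6 m/s
Δv = -54 m/s, so v(7) = 8 + (-54) = -46 m/s.

-46 m/s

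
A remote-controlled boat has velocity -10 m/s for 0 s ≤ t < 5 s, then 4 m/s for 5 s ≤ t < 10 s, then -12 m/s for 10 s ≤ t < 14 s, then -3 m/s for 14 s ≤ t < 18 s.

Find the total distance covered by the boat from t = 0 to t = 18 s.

130 m

Total distance travelled is ∫|v| dt — sum the magnitudes of each area piece.
0–5 s: |-10| × 5 = 50 m
5–10 s: |4| × 5 = 20 m
10–14 s: |-12| × 4 = 48 m
14–18 s: |-3| × 4 = 12 m
Total distance = 130 m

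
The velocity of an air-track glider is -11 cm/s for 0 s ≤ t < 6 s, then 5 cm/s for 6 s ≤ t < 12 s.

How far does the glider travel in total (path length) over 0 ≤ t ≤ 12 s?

96 cm

Distance (not displacement) is the total path length: add the absolute areas under v-t.
0–6 s: |-11| × 6 = 66 cm
6–12 s: |5| × 6 = 30 cm
Total distance = 96 cm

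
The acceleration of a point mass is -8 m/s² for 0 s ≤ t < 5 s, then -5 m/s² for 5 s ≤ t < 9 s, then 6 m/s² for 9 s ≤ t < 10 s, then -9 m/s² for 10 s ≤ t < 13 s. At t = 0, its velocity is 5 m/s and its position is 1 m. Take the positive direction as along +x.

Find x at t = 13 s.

On each constant-a segment, Δv = aΔt and Δx = v₀Δt + ½aΔt²; chain segment to segment.
0–5 s: v starts 5 m/s; Δx = 5·5 + ½·-8·5² = -75 m; v ends -35 m/s.
5–9 s: v starts -35 m/s; Δx = -35·4 + ½·-5·4² = -180 m; v ends -55 m/s.
9–10 s: v starts -55 m/s; Δx = -55·1 + ½·6·1² = -52 m; v ends -49 m/s.
10–13 s: v starts -49 m/s; Δx = -49·3 + ½·-9·3² = -187.5 m; v ends -76 m/s.
x(13) = 1 + Σ Δx = -493.5 m.

-493.5 m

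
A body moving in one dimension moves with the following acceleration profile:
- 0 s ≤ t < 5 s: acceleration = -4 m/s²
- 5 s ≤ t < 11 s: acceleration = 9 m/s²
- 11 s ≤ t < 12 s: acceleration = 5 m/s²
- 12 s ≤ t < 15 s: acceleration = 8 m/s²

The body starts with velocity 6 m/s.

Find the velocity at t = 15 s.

69 m/s

Δv equals the area under the a-t graph; then v = v₀ + Δv.
0–5 s: -4 × 5 = -20 m/s
5–11 s: 9 × 6 = 54 m/s
11–12 s: 5 × 1 = 5 m/s
12–15 s: 8 × 3 = 24 m/s
Δv = 63 m/s, so v(15) = 6 + (63) = 69 m/s.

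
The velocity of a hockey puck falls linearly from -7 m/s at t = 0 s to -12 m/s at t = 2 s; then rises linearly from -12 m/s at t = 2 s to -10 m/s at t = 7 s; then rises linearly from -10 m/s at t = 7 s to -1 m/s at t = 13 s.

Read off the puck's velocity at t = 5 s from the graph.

On 2–7 s the graph is linear from -12 to -10 m/s: v(5) = -12 + (-10 − -12)·(5 − 2)/(7 − 2) = -10.8 m/s.

-10.8 m/s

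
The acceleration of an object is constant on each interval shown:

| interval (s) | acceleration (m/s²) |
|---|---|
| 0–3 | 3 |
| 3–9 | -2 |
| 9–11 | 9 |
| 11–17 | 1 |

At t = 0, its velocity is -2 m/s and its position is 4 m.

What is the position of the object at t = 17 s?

On each constant-a segment, Δv = aΔt and Δx = v₀Δt + ½aΔt²; chain segment to segment.
0–3 s: v starts -2 m/s; Δx = -2·3 + ½·3·3² = 7.5 m; v ends 7 m/s.
3–9 s: v starts 7 m/s; Δx = 7·6 + ½·-2·6² = 6 m; v ends -5 m/s.
9–11 s: v starts -5 m/s; Δx = -5·2 + ½·9·2² = 8 m; v ends 13 m/s.
11–17 s: v starts 13 m/s; Δx = 13·6 + ½·1·6² = 96 m; v ends 19 m/s.
x(17) = 4 + Σ Δx = 121.5 m.

121.5 m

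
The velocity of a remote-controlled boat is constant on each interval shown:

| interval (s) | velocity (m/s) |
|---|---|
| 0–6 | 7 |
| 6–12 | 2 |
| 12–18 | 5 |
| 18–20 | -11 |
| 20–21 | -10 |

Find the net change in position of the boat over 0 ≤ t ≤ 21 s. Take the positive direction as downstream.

52 m

Net displacement equals the area under the velocity-time graph (areas below the axis count negative).
0–6 s: 7 × 6 = 42 m
6–12 s: 2 × 6 = 12 m
12–18 s: 5 × 6 = 30 m
18–20 s: -11 × 2 = -22 m
20–21 s: -10 × 1 = -10 m
Net displacement = 52 m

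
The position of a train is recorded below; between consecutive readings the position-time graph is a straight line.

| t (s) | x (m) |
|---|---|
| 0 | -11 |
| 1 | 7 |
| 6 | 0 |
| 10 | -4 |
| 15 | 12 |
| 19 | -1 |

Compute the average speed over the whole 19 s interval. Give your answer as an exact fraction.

58/19 m/s

Average speed = (total path length)/(elapsed time); on a piecewise-linear x-t graph the path length is Σ|Δx|.
0–1 s: |Δx| = |7 − -11| = 18 m
1–6 s: |Δx| = |0 − 7| = 7 m
6–10 s: |Δx| = |-4 − 0| = 4 m
10–15 s: |Δx| = |12 − -4| = 16 m
15–19 s: |Δx| = |-1 − 12| = 13 m
Total path = 58 m; average speed = 58/19 = 58/19 m/s.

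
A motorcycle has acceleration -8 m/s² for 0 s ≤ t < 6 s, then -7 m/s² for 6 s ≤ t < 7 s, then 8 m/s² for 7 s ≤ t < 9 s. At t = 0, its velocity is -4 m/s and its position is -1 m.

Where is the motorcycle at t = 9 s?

-326.5 m

On each constant-a segment, Δv = aΔt and Δx = v₀Δt + ½aΔt²; chain segment to segment.
0–6 s: v starts -4 m/s; Δx = -4·6 + ½·-8·6² = -168 m; v ends -52 m/s.
6–7 s: v starts -52 m/s; Δx = -52·1 + ½·-7·1² = -55.5 m; v ends -59 m/s.
7–9 s: v starts -59 m/s; Δx = -59·2 + ½·8·2² = -102 m; v ends -43 m/s.
x(9) = -1 + Σ Δx = -326.5 m.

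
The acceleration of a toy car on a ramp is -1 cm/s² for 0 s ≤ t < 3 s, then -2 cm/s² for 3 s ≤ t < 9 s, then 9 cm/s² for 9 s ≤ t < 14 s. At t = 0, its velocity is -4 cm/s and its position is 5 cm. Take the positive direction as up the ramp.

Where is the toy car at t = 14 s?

On each constant-a segment, Δv = aΔt and Δx = v₀Δt + ½aΔt²; chain segment to segment.
0–3 s: v starts -4 cm/s; Δx = -4·3 + ½·-1·3² = -16.5 cm; v ends -7 cm/s.
3–9 s: v starts -7 cm/s; Δx = -7·6 + ½·-2·6² = -78 cm; v ends -19 cm/s.
9–14 s: v starts -19 cm/s; Δx = -19·5 + ½·9·5² = 17.5 cm; v ends 26 cm/s.
x(14) = 5 + Σ Δx = -72 cm.

-72 cm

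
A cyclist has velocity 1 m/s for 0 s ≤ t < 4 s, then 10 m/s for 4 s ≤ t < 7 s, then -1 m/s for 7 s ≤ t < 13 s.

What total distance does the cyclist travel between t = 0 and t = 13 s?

Distance (not displacement) is the total path length: add the absolute areas under v-t.
0–4 s: |1| × 4 = 4 m
4–7 s: |10| × 3 = 30 m
7–13 s: |-1| × 6 = 6 m
Total distance = 40 m

40 m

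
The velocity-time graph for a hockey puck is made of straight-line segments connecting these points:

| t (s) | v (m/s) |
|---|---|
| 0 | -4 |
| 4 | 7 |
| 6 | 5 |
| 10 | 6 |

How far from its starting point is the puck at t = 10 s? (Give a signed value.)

40 m

Displacement is the signed area under the v-t curve.
0–4 s: ½(-4 + 7)(4) = 6 m
4–6 s: ½(7 + 5)(2) = 12 m
6–10 s: ½(5 + 6)(4) = 22 m
Net displacement = 40 m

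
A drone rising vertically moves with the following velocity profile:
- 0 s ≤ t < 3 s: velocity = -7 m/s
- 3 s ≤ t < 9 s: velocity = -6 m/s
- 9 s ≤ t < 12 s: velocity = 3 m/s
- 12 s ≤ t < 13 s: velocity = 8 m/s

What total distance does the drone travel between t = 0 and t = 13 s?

74 m

Total distance travelled is ∫|v| dt — sum the magnitudes of each area piece.
0–3 s: |-7| × 3 = 21 m
3–9 s: |-6| × 6 = 36 m
9–12 s: |3| × 3 = 9 m
12–13 s: |8| × 1 = 8 m
Total distance = 74 m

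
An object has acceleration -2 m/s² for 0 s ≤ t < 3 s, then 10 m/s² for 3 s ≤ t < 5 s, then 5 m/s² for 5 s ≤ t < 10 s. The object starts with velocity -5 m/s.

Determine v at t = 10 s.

34 m/s

Δv equals the area under the a-t graph; then v = v₀ + Δv.
0–3 s: -2 × 3 = -6 m/s
3–5 s: 10 × 2 = 20 m/s
5–10 s: 5 × 5 = 25 m/s
Δv = 39 m/s, so v(10) = -5 + (39) = 34 m/s.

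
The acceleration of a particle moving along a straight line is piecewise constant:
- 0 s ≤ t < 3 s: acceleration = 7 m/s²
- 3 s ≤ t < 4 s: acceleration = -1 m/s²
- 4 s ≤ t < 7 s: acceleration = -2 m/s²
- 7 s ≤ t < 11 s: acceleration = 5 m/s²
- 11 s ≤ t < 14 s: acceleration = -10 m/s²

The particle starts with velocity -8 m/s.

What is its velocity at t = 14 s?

-4 m/s

Δv equals the area under the a-t graph; then v = v₀ + Δv.
0–3 s: 7 × 3 = 21 m/s
3–4 s: -1 × 1 = -1 m/s
4–7 s: -2 × 3 = -6 m/s
7–11 s: 5 × 4 = 20 m/s
11–14 s: -10 × 3 = -30 m/s
Δv = 4 m/s, so v(14) = -8 + (4) = -4 m/s.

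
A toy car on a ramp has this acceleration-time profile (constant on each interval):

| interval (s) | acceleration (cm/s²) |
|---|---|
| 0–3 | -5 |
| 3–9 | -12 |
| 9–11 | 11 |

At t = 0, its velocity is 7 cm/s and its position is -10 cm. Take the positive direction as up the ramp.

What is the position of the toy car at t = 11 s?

-413.5 cm

On each constant-a segment, Δv = aΔt and Δx = v₀Δt + ½aΔt²; chain segment to segment.
0–3 s: v starts 7 cm/s; Δx = 7·3 + ½·-5·3² = -1.5 cm; v ends -8 cm/s.
3–9 s: v starts -8 cm/s; Δx = -8·6 + ½·-12·6² = -264 cm; v ends -80 cm/s.
9–11 s: v starts -80 cm/s; Δx = -80·2 + ½·11·2² = -138 cm; v ends -58 cm/s.
x(11) = -10 + Σ Δx = -413.5 cm.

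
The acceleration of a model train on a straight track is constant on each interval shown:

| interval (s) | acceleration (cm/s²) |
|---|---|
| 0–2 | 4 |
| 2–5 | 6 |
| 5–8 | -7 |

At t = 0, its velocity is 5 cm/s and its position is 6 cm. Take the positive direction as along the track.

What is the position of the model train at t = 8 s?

151.5 cm

On each constant-a segment, Δv = aΔt and Δx = v₀Δt + ½aΔt²; chain segment to segment.
0–2 s: v starts 5 cm/s; Δx = 5·2 + ½·4·2² = 18 cm; v ends 13 cm/s.
2–5 s: v starts 13 cm/s; Δx = 13·3 + ½·6·3² = 66 cm; v ends 31 cm/s.
5–8 s: v starts 31 cm/s; Δx = 31·3 + ½·-7·3² = 61.5 cm; v ends 10 cm/s.
x(8) = 6 + Σ Δx = 151.5 cm.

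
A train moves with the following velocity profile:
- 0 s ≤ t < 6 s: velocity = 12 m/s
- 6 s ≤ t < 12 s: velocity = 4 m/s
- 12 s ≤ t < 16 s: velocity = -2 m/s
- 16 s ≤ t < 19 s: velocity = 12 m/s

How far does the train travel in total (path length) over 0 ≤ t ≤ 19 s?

Total distance travelled is ∫|v| dt — sum the magnitudes of each area piece.
0–6 s: |12| × 6 = 72 m
6–12 s: |4| × 6 = 24 m
12–16 s: |-2| × 4 = 8 m
16–19 s: |12| × 3 = 36 m
Total distance = 140 m

140 m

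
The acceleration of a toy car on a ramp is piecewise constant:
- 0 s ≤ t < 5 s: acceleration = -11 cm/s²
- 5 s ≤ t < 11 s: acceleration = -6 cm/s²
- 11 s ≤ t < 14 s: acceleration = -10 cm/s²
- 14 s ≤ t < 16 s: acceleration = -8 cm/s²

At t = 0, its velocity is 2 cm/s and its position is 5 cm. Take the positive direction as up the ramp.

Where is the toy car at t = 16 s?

-1114.5 cm

On each constant-a segment, Δv = aΔt and Δx = v₀Δt + ½aΔt²; chain segment to segment.
0–5 s: v starts 2 cm/s; Δx = 2·5 + ½·-11·5² = -127.5 cm; v ends -53 cm/s.
5–11 s: v starts -53 cm/s; Δx = -53·6 + ½·-6·6² = -426 cm; v ends -89 cm/s.
11–14 s: v starts -89 cm/s; Δx = -89·3 + ½·-10·3² = -312 cm; v ends -119 cm/s.
14–16 s: v starts -119 cm/s; Δx = -119·2 + ½·-8·2² = -254 cm; v ends -135 cm/s.
x(16) = 5 + Σ Δx = -1114.5 cm.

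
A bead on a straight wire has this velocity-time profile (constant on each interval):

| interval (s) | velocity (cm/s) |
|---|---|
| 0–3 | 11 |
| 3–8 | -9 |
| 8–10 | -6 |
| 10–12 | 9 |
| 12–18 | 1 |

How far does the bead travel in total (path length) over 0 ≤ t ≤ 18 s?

Total distance travelled is ∫|v| dt — sum the magnitudes of each area piece.
0–3 s: |11| × 3 = 33 cm
3–8 s: |-9| × 5 = 45 cm
8–10 s: |-6| × 2 = 12 cm
10–12 s: |9| × 2 = 18 cm
12–18 s: |1| × 6 = 6 cm
Total distance = 114 cm

114 cm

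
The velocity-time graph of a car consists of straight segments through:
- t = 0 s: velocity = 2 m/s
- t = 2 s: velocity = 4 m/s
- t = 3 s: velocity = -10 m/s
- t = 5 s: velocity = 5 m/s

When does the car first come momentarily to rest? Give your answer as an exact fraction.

v changes sign on 2–3 s (from 4 to -10); the graph is linear there, so v = 0 at t = 2 + (-4)·(3 − 2)/(-10 − 4) = 16/7 s.

t = 16/7 s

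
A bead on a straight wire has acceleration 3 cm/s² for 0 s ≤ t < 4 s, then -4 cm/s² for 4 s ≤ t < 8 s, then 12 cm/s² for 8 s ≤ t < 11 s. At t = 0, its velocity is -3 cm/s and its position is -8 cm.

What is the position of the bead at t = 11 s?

On each constant-a segment, Δv = aΔt and Δx = v₀Δt + ½aΔt²; chain segment to segment.
0–4 s: v starts -3 cm/s; Δx = -3·4 + ½·3·4² = 12 cm; v ends 9 cm/s.
4–8 s: v starts 9 cm/s; Δx = 9·4 + ½·-4·4² = 4 cm; v ends -7 cm/s.
8–11 s: v starts -7 cm/s; Δx = -7·3 + ½·12·3² = 33 cm; v ends 29 cm/s.
x(11) = -8 + Σ Δx = 41 cm.

41 cm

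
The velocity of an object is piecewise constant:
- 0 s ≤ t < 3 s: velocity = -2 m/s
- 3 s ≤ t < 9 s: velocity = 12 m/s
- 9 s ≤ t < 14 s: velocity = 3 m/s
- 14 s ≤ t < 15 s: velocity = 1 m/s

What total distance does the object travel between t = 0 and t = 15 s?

94 m

Distance (not displacement) is the total path length: add the absolute areas under v-t.
0–3 s: |-2| × 3 = 6 m
3–9 s: |12| × 6 = 72 m
9–14 s: |3| × 5 = 15 m
14–15 s: |1| × 1 = 1 m
Total distance = 94 m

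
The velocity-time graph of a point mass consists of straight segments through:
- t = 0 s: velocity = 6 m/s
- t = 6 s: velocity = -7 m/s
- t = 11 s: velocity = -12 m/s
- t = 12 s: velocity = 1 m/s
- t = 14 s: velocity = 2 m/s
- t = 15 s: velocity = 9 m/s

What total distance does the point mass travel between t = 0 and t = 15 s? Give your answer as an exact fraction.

Distance (not displacement) is the total path length: add the absolute areas under v-t.
0–6 s: v = 0 at t = 36/13 s; triangle areas 108/13 + 147/13 = 255/13 m
6–11 s: |½(-7 + -12)(5)| = 47.5 m
11–12 s: v = 0 at t = 155/13 s; triangle areas 72/13 + 1/26 = 145/26 m
12–14 s: |½(1 + 2)(2)| = 3 m
14–15 s: |½(2 + 9)(1)| = 5.5 m
Total distance = 2111/26 m

2111/26 m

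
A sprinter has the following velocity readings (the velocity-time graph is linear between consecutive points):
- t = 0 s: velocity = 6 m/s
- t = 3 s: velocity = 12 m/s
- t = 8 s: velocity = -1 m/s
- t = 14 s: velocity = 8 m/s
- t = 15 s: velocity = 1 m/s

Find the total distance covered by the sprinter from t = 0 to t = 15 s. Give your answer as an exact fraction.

Total distance travelled is ∫|v| dt — sum the magnitudes of each area piece.
0–3 s: |½(6 + 12)(3)| = 27 m
3–8 s: v = 0 at t = 99/13 s; triangle areas 360/13 + 5/26 = 725/26 m
8–14 s: v = 0 at t = 26/3 s; triangle areas 1/3 + 64/3 = 65/3 m
14–15 s: |½(8 + 1)(1)| = 4.5 m
Total distance = 3161/39 m

3161/39 m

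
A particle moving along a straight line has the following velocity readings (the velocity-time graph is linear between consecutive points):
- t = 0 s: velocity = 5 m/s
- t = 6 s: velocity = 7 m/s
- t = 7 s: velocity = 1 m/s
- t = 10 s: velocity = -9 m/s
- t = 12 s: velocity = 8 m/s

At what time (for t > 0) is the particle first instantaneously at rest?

v changes sign on 7–10 s (from 1 to -9); the graph is linear there, so v = 0 at t = 7 + (-1)·(10 − 7)/(-9 − 1) = 7.3 s.

t = 7.3 s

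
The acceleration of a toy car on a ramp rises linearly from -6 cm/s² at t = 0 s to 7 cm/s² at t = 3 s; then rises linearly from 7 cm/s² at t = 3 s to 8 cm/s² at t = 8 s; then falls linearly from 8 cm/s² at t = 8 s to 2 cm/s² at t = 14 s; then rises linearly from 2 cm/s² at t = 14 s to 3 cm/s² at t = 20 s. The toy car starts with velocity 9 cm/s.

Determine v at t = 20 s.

Δv equals the area under the a-t graph; then v = v₀ + Δv.
0–3 s: ½(-6 + 7)(3) = 1.5 cm/s
3–8 s: ½(7 + 8)(5) = 37.5 cm/s
8–14 s: ½(8 + 2)(6) = 30 cm/s
14–20 s: ½(2 + 3)(6) = 15 cm/s
Δv = 84 cm/s, so v(20) = 9 + (84) = 93 cm/s.

93 cm/s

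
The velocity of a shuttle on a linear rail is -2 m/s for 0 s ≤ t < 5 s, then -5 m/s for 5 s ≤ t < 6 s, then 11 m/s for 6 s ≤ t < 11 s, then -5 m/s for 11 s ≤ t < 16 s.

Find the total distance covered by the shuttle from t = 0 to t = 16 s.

Distance (not displacement) is the total path length: add the absolute areas under v-t.
0–5 s: |-2| × 5 = 10 m
5–6 s: |-5| × 1 = 5 m
6–11 s: |11| × 5 = 55 m
11–16 s: |-5| × 5 = 25 m
Total distance = 95 m

95 m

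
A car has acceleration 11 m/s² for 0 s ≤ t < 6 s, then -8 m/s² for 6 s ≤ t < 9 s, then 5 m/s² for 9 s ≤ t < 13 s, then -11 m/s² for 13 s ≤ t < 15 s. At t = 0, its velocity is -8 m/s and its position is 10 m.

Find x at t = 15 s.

560 m

On each constant-a segment, Δv = aΔt and Δx = v₀Δt + ½aΔt²; chain segment to segment.
0–6 s: v starts -8 m/s; Δx = -8·6 + ½·11·6² = 150 m; v ends 58 m/s.
6–9 s: v starts 58 m/s; Δx = 58·3 + ½·-8·3² = 138 m; v ends 34 m/s.
9–13 s: v starts 34 m/s; Δx = 34·4 + ½·5·4² = 176 m; v ends 54 m/s.
13–15 s: v starts 54 m/s; Δx = 54·2 + ½·-11·2² = 86 m; v ends 32 m/s.
x(15) = 10 + Σ Δx = 560 m.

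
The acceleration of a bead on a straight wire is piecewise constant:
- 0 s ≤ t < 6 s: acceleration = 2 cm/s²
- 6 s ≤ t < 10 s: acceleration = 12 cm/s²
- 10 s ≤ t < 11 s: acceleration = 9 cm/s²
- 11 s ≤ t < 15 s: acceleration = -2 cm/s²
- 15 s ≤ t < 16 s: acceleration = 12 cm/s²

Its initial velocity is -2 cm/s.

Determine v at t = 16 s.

71 cm/s

Δv equals the area under the a-t graph; then v = v₀ + Δv.
0–6 s: 2 × 6 = 12 cm/s
6–10 s: 12 × 4 = 48 cm/s
10–11 s: 9 × 1 = 9 cm/s
11–15 s: -2 × 4 = -8 cm/s
15–16 s: 12 × 1 = 12 cm/s
Δv = 73 cm/s, so v(16) = -2 + (73) = 71 cm/s.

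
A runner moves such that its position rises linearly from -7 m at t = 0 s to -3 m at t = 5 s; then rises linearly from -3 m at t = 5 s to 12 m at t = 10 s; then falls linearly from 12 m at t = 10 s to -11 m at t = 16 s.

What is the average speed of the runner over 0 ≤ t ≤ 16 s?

Average speed = (total path length)/(elapsed time); on a piecewise-linear x-t graph the path length is Σ|Δx|.
0–5 s: |Δx| = |-3 − -7| = 4 m
5–10 s: |Δx| = |12 − -3| = 15 m
10–16 s: |Δx| = |-11 − 12| = 23 m
Total path = 42 m; average speed = 42/16 = 2.625 m/s.

2.625 m/s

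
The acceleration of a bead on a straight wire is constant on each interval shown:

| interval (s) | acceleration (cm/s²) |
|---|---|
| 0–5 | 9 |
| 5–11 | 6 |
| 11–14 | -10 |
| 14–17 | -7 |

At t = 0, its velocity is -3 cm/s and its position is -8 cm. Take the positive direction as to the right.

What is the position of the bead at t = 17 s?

On each constant-a segment, Δv = aΔt and Δx = v₀Δt + ½aΔt²; chain segment to segment.
0–5 s: v starts -3 cm/s; Δx = -3·5 + ½·9·5² = 97.5 cm; v ends 42 cm/s.
5–11 s: v starts 42 cm/s; Δx = 42·6 + ½·6·6² = 360 cm; v ends 78 cm/s.
11–14 s: v starts 78 cm/s; Δx = 78·3 + ½·-10·3² = 189 cm; v ends 48 cm/s.
14–17 s: v starts 48 cm/s; Δx = 48·3 + ½·-7·3² = 112.5 cm; v ends 27 cm/s.
x(17) = -8 + Σ Δx = 751 cm.

751 cm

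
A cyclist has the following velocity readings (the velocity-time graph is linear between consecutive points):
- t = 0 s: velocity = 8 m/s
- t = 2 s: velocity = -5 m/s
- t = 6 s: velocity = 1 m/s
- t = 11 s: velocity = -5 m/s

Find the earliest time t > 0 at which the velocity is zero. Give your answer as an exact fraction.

t = 16/13 s

v changes sign on 0–2 s (from 8 to -5); the graph is linear there, so v = 0 at t = 0 + (-8)·(2 − 0)/(-5 − 8) = 16/13 s.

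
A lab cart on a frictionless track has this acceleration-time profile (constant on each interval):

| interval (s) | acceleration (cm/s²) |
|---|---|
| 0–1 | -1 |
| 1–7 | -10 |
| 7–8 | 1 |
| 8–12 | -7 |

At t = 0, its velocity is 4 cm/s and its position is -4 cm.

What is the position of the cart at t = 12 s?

-499 cm

On each constant-a segment, Δv = aΔt and Δx = v₀Δt + ½aΔt²; chain segment to segment.
0–1 s: v starts 4 cm/s; Δx = 4·1 + ½·-1·1² = 3.5 cm; v ends 3 cm/s.
1–7 s: v starts 3 cm/s; Δx = 3·6 + ½·-10·6² = -162 cm; v ends -57 cm/s.
7–8 s: v starts -57 cm/s; Δx = -57·1 + ½·1·1² = -56.5 cm; v ends -56 cm/s.
8–12 s: v starts -56 cm/s; Δx = -56·4 + ½·-7·4² = -280 cm; v ends -84 cm/s.
x(12) = -4 + Σ Δx = -499 cm.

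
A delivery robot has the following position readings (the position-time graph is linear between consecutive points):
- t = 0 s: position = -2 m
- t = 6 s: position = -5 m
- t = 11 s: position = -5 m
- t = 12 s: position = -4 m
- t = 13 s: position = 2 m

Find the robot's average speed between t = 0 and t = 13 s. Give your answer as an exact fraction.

10/13 m/s

Average speed = (total path length)/(elapsed time); on a piecewise-linear x-t graph the path length is Σ|Δx|.
0–6 s: |Δx| = |-5 − -2| = 3 m
6–11 s: |Δx| = |-5 − -5| = 0 m
11–12 s: |Δx| = |-4 − -5| = 1 m
12–13 s: |Δx| = |2 − -4| = 6 m
Total path = 10 m; average speed = 10/13 = 10/13 m/s.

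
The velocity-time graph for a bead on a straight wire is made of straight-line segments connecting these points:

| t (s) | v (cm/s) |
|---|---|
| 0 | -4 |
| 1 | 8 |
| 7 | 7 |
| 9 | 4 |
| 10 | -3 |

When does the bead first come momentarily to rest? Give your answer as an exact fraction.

v changes sign on 0–1 s (from -4 to 8); the graph is linear there, so v = 0 at t = 0 + (4)·(1 − 0)/(8 − -4) = 1/3 s.

t = 1/3 s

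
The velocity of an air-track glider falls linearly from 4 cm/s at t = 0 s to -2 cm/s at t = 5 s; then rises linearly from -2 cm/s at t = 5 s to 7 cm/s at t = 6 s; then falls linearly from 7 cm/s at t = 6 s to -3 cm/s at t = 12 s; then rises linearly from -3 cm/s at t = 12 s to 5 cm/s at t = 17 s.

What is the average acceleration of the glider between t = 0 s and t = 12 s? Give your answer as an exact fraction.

Average acceleration = Δv/Δt = (-3 − 4)/(12 − 0) = -7/12 cm/s².

-7/12 cm/s²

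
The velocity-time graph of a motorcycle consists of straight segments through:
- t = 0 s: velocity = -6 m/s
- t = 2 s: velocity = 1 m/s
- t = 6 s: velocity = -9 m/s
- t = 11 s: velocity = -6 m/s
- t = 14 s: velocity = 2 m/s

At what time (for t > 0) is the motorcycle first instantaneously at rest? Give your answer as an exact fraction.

t = 12/7 s

v changes sign on 0–2 s (from -6 to 1); the graph is linear there, so v = 0 at t = 0 + (6)·(2 − 0)/(1 − -6) = 12/7 s.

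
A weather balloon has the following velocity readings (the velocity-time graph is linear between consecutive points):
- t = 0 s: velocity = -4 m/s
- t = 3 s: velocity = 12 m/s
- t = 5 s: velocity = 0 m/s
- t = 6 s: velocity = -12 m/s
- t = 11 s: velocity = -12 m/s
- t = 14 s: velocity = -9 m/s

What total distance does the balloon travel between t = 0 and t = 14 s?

Total distance travelled is ∫|v| dt — sum the magnitudes of each area piece.
0–3 s: v = 0 at t = 0.75 s; triangle areas 1.5 + 13.5 = 15 m
3–5 s: |½(12 + 0)(2)| = 12 m
5–6 s: |½(0 + -12)(1)| = 6 m
6–11 s: |-12| × 5 = 60 m
11–14 s: |½(-12 + -9)(3)| = 31.5 m
Total distance = 124.5 m

124.5 m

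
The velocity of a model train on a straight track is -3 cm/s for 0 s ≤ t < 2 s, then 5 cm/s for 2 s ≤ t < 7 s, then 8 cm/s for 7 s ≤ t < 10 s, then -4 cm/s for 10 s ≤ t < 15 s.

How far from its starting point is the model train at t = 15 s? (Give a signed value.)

Net displacement equals the area under the velocity-time graph (areas below the axis count negative).
0–2 s: -3 × 2 = -6 cm
2–7 s: 5 × 5 = 25 cm
7–10 s: 8 × 3 = 24 cm
10–15 s: -4 × 5 = -20 cm
Net displacement = 23 cm

23 cm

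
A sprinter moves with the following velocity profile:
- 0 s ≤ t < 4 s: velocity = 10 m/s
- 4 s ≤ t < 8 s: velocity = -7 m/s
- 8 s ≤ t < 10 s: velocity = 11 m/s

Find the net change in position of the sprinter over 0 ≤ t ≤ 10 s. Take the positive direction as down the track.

34 m

Displacement is the signed area under the v-t curve.
0–4 s: 10 × 4 = 40 m
4–8 s: -7 × 4 = -28 m
8–10 s: 11 × 2 = 22 m
Net displacement = 34 m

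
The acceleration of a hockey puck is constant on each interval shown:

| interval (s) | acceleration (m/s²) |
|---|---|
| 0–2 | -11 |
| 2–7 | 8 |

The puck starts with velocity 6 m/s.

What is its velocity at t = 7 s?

Δv equals the area under the a-t graph; then v = v₀ + Δv.
0–2 s: -11 × 2 = -22 m/s
2–7 s: 8 × 5 = 40 m/s
Δv = 18 m/s, so v(7) = 6 + (18) = 24 m/s.

24 m/s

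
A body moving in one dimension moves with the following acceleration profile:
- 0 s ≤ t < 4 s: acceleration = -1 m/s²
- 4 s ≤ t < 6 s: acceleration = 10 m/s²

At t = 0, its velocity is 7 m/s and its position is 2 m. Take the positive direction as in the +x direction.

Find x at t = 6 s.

On each constant-a segment, Δv = aΔt and Δx = v₀Δt + ½aΔt²; chain segment to segment.
0–4 s: v starts 7 m/s; Δx = 7·4 + ½·-1·4² = 20 m; v ends 3 m/s.
4–6 s: v starts 3 m/s; Δx = 3·2 + ½·10·2² = 26 m; v ends 23 m/s.
x(6) = 2 + Σ Δx = 48 m.

48 m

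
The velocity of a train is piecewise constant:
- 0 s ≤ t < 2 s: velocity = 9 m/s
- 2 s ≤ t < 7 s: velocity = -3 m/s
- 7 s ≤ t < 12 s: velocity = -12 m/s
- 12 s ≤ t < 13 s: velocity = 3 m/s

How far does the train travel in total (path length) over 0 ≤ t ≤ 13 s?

96 m

Total distance travelled is ∫|v| dt — sum the magnitudes of each area piece.
0–2 s: |9| × 2 = 18 m
2–7 s: |-3| × 5 = 15 m
7–12 s: |-12| × 5 = 60 m
12–13 s: |3| × 1 = 3 m
Total distance = 96 m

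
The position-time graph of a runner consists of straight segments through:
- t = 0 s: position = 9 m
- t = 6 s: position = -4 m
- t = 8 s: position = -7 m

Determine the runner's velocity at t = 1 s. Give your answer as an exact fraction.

-13/6 m/s

Velocity is the slope of the x-t graph on 0–6 s: (-4 − 9)/(6 − 0) = -13/6 m/s.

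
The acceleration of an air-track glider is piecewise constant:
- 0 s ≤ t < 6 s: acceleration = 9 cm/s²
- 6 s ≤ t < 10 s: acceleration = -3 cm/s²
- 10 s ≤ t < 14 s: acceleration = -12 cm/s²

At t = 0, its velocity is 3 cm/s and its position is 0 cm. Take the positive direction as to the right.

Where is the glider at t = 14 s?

468 cm

On each constant-a segment, Δv = aΔt and Δx = v₀Δt + ½aΔt²; chain segment to segment.
0–6 s: v starts 3 cm/s; Δx = 3·6 + ½·9·6² = 180 cm; v ends 57 cm/s.
6–10 s: v starts 57 cm/s; Δx = 57·4 + ½·-3·4² = 204 cm; v ends 45 cm/s.
10–14 s: v starts 45 cm/s; Δx = 45·4 + ½·-12·4² = 84 cm; v ends -3 cm/s.
x(14) = 0 + Σ Δx = 468 cm.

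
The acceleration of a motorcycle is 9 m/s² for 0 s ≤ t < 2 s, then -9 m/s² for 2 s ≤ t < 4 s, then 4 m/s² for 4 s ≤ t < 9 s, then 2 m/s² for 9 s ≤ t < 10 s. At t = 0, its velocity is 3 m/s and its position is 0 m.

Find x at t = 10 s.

On each constant-a segment, Δv = aΔt and Δx = v₀Δt + ½aΔt²; chain segment to segment.
0–2 s: v starts 3 m/s; Δx = 3·2 + ½·9·2² = 24 m; v ends 21 m/s.
2–4 s: v starts 21 m/s; Δx = 21·2 + ½·-9·2² = 24 m; v ends 3 m/s.
4–9 s: v starts 3 m/s; Δx = 3·5 + ½·4·5² = 65 m; v ends 23 m/s.
9–10 s: v starts 23 m/s; Δx = 23·1 + ½·2·1² = 24 m; v ends 25 m/s.
x(10) = 0 + Σ Δx = 137 m.

137 m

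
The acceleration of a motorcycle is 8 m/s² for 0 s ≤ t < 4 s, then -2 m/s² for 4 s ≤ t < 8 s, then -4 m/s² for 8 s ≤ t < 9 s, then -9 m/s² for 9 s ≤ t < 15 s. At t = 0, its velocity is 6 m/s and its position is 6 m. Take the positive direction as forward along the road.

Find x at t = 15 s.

On each constant-a segment, Δv = aΔt and Δx = v₀Δt + ½aΔt²; chain segment to segment.
0–4 s: v starts 6 m/s; Δx = 6·4 + ½·8·4² = 88 m; v ends 38 m/s.
4–8 s: v starts 38 m/s; Δx = 38·4 + ½·-2·4² = 136 m; v ends 30 m/s.
8–9 s: v starts 30 m/s; Δx = 30·1 + ½·-4·1² = 28 m; v ends 26 m/s.
9–15 s: v starts 26 m/s; Δx = 26·6 + ½·-9·6² = -6 m; v ends -28 m/s.
x(15) = 6 + Σ Δx = 252 m.

252 m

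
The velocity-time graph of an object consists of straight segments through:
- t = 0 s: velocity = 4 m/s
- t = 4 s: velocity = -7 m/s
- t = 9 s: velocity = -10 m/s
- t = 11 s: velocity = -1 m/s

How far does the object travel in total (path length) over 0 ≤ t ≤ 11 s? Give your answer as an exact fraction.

1437/22 m

Total distance travelled is ∫|v| dt — sum the magnitudes of each area piece.
0–4 s: v = 0 at t = 16/11 s; triangle areas 32/11 + 98/11 = 130/11 m
4–9 s: |½(-7 + -10)(5)| = 42.5 m
9–11 s: |½(-10 + -1)(2)| = 11 m
Total distance = 1437/22 m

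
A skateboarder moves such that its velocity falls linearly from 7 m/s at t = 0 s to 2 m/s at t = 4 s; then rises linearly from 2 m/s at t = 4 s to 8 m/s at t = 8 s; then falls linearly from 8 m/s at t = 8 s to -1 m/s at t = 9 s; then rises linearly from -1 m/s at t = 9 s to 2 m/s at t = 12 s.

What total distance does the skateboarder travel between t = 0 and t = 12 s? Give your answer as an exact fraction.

397/9 m

Distance (not displacement) is the total path length: add the absolute areas under v-t.
0–4 s: |½(7 + 2)(4)| = 18 m
4–8 s: |½(2 + 8)(4)| = 20 m
8–9 s: v = 0 at t = 80/9 s; triangle areas 32/9 + 1/18 = 65/18 m
9–12 s: v = 0 at t = 10 s; triangle areas 0.5 + 2 = 2.5 m
Total distance = 397/9 m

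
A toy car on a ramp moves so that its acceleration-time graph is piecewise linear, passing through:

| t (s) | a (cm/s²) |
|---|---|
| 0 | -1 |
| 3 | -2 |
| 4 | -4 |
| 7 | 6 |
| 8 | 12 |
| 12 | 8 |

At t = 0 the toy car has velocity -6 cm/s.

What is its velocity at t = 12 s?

Δv equals the area under the a-t graph; then v = v₀ + Δv.
0–3 s: ½(-1 + -2)(3) = -4.5 cm/s
3–4 s: ½(-2 + -4)(1) = -3 cm/s
4–7 s: ½(-4 + 6)(3) = 3 cm/s
7–8 s: ½(6 + 12)(1) = 9 cm/s
8–12 s: ½(12 + 8)(4) = 40 cm/s
Δv = 44.5 cm/s, so v(12) = -6 + (44.5) = 38.5 cm/s.

38.5 cm/s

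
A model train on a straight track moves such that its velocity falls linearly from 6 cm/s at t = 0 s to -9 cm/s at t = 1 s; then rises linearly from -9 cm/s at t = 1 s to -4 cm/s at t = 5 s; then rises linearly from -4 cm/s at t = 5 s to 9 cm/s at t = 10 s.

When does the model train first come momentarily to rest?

v changes sign on 0–1 s (from 6 to -9); the graph is linear there, so v = 0 at t = 0 + (-6)·(1 − 0)/(-9 − 6) = 0.4 s.

t = 0.4 s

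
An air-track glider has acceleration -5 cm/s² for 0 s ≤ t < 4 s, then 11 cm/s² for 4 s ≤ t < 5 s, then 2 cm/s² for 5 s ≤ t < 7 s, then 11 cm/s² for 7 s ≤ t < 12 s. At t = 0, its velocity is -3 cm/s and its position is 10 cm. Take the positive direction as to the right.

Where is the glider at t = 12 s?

On each constant-a segment, Δv = aΔt and Δx = v₀Δt + ½aΔt²; chain segment to segment.
0–4 s: v starts -3 cm/s; Δx = -3·4 + ½·-5·4² = -52 cm; v ends -23 cm/s.
4–5 s: v starts -23 cm/s; Δx = -23·1 + ½·11·1² = -17.5 cm; v ends -12 cm/s.
5–7 s: v starts -12 cm/s; Δx = -12·2 + ½·2·2² = -20 cm; v ends -8 cm/s.
7–12 s: v starts -8 cm/s; Δx = -8·5 + ½·11·5² = 97.5 cm; v ends 47 cm/s.
x(12) = 10 + Σ Δx = 18 cm.

18 cm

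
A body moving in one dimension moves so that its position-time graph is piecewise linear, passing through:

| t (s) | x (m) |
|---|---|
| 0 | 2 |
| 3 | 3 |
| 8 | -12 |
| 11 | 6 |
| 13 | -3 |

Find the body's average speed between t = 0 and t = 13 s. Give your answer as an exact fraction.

Average speed = (total path length)/(elapsed time); on a piecewise-linear x-t graph the path length is Σ|Δx|.
0–3 s: |Δx| = |3 − 2| = 1 m
3–8 s: |Δx| = |-12 − 3| = 15 m
8–11 s: |Δx| = |6 − -12| = 18 m
11–13 s: |Δx| = |-3 − 6| = 9 m
Total path = 43 m; average speed = 43/13 = 43/13 m/s.

43/13 m/s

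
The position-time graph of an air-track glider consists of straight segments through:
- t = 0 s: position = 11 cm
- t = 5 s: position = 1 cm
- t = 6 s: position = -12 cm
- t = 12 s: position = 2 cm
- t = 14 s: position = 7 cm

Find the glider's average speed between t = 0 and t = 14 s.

Average speed = (total path length)/(elapsed time); on a piecewise-linear x-t graph the path length is Σ|Δx|.
0–5 s: |Δx| = |1 − 11| = 10 cm
5–6 s: |Δx| = |-12 − 1| = 13 cm
6–12 s: |Δx| = |2 − -12| = 14 cm
12–14 s: |Δx| = |7 − 2| = 5 cm
Total path = 42 cm; average speed = 42/14 = 3 cm/s.

3 cm/s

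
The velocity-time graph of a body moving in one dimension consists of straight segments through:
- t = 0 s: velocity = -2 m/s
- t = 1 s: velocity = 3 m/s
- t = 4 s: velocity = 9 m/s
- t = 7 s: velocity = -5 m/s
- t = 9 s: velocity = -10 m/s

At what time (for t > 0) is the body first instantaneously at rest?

v changes sign on 0–1 s (from -2 to 3); the graph is linear there, so v = 0 at t = 0 + (2)·(1 − 0)/(3 − -2) = 0.4 s.

t = 0.4 s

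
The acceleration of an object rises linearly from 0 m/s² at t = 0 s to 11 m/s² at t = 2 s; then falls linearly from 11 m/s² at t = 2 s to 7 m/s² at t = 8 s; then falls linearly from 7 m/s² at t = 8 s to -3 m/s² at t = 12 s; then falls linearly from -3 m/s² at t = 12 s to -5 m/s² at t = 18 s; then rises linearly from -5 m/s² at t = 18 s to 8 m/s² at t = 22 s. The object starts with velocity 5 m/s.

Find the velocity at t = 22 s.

60 m/s

Δv equals the area under the a-t graph; then v = v₀ + Δv.
0–2 s: ½(0 + 11)(2) = 11 m/s
2–8 s: ½(11 + 7)(6) = 54 m/s
8–12 s: ½(7 + -3)(4) = 8 m/s
12–18 s: ½(-3 + -5)(6) = -24 m/s
18–22 s: ½(-5 + 8)(4) = 6 m/s
Δv = 55 m/s, so v(22) = 5 + (55) = 60 m/s.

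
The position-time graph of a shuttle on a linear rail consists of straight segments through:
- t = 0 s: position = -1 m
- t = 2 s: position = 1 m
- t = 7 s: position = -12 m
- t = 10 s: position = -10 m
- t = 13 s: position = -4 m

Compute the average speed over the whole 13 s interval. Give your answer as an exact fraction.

Average speed = (total path length)/(elapsed time); on a piecewise-linear x-t graph the path length is Σ|Δx|.
0–2 s: |Δx| = |1 − -1| = 2 m
2–7 s: |Δx| = |-12 − 1| = 13 m
7–10 s: |Δx| = |-10 − -12| = 2 m
10–13 s: |Δx| = |-4 − -10| = 6 m
Total path = 23 m; average speed = 23/13 = 23/13 m/s.

23/13 m/s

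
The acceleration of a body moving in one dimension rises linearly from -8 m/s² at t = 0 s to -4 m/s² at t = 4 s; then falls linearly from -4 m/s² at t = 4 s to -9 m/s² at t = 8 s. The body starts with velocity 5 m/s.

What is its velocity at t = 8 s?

-45 m/s

Δv equals the area under the a-t graph; then v = v₀ + Δv.
0–4 s: ½(-8 + -4)(4) = -24 m/s
4–8 s: ½(-4 + -9)(4) = -26 m/s
Δv = -50 m/s, so v(8) = 5 + (-50) = -45 m/s.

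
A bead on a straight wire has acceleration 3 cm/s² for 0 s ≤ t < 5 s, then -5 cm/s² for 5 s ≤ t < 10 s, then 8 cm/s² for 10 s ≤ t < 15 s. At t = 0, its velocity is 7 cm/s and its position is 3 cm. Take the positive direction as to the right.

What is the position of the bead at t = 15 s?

On each constant-a segment, Δv = aΔt and Δx = v₀Δt + ½aΔt²; chain segment to segment.
0–5 s: v starts 7 cm/s; Δx = 7·5 + ½·3·5² = 72.5 cm; v ends 22 cm/s.
5–10 s: v starts 22 cm/s; Δx = 22·5 + ½·-5·5² = 47.5 cm; v ends -3 cm/s.
10–15 s: v starts -3 cm/s; Δx = -3·5 + ½·8·5² = 85 cm; v ends 37 cm/s.
x(15) = 3 + Σ Δx = 208 cm.

208 cm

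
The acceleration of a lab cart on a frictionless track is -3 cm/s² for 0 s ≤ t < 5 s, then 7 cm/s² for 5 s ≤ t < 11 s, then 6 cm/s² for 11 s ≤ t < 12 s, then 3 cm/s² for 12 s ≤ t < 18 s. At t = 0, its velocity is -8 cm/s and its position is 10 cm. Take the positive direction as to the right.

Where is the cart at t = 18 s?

On each constant-a segment, Δv = aΔt and Δx = v₀Δt + ½aΔt²; chain segment to segment.
0–5 s: v starts -8 cm/s; Δx = -8·5 + ½·-3·5² = -77.5 cm; v ends -23 cm/s.
5–11 s: v starts -23 cm/s; Δx = -23·6 + ½·7·6² = -12 cm; v ends 19 cm/s.
11–12 s: v starts 19 cm/s; Δx = 19·1 + ½·6·1² = 22 cm; v ends 25 cm/s.
12–18 s: v starts 25 cm/s; Δx = 25·6 + ½·3·6² = 204 cm; v ends 43 cm/s.
x(18) = 10 + Σ Δx = 146.5 cm.

146.5 cm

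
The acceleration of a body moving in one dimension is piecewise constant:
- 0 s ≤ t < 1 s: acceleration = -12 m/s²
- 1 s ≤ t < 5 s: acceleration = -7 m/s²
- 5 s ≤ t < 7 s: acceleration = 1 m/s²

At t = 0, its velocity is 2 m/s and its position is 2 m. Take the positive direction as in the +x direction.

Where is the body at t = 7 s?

-172 m

On each constant-a segment, Δv = aΔt and Δx = v₀Δt + ½aΔt²; chain segment to segment.
0–1 s: v starts 2 m/s; Δx = 2·1 + ½·-12·1² = -4 m; v ends -10 m/s.
1–5 s: v starts -10 m/s; Δx = -10·4 + ½·-7·4² = -96 m; v ends -38 m/s.
5–7 s: v starts -38 m/s; Δx = -38·2 + ½·1·2² = -74 m; v ends -36 m/s.
x(7) = 2 + Σ Δx = -172 m.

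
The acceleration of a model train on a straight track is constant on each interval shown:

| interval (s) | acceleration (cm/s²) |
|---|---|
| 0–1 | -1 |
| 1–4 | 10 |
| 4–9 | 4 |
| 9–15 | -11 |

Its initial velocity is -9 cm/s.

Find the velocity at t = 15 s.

-26 cm/s

Δv equals the area under the a-t graph; then v = v₀ + Δv.
0–1 s: -1 × 1 = -1 cm/s
1–4 s: 10 × 3 = 30 cm/s
4–9 s: 4 × 5 = 20 cm/s
9–15 s: -11 × 6 = -66 cm/s
Δv = -17 cm/s, so v(15) = -9 + (-17) = -26 cm/s.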